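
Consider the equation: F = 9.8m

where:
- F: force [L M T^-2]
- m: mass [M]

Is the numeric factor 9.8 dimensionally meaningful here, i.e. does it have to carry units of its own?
Yes

F has dimensions [L M T^-2], while m alone has dimensions [M]. For the equation to balance, the factor 9.8 must carry dimensions [L T^-2] — it is a dimensional constant (a numerical value of a physical quantity with its units suppressed), not a pure number.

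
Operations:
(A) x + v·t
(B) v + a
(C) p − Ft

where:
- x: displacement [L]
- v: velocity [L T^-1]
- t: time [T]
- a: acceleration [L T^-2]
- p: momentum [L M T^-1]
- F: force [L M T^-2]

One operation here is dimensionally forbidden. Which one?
(B) v + a

(A) x + v·t: x [L] and v·t [L] — same dimensions ✓
(B) v + a: v [L T^-1] and a [L T^-2] — different dimensions cannot be added/subtracted ✗
(C) p − Ft: p [L M T^-1] and Ft [L M T^-1] — same dimensions ✓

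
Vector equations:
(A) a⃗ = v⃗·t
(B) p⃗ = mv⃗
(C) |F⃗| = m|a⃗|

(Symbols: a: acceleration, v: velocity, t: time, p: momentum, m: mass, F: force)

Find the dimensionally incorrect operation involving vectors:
(A) a⃗ = v⃗·t

(A) a⃗ = v⃗·t: LHS [L T^-2], RHS [L] ✗ — acceleration is velocity per time; should be v⃗/t
(B) p⃗ = mv⃗: LHS [L M T^-1], RHS [L M T^-1] ✓ — mass (scalar) times velocity (vector)
(C) |F⃗| = m|a⃗|: LHS [L M T^-2], RHS [L M T^-2] ✓ — magnitudes of vectors are scalars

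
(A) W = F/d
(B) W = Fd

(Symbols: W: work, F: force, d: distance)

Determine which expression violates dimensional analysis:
(A)

(A) W = F/d: LHS [L^2 M T^-2], RHS [M T^-2] ✗
(B) W = Fd: LHS [L^2 M T^-2], RHS [L^2 M T^-2] ✓

Expression (A) W = F/d is dimensionally incorrect.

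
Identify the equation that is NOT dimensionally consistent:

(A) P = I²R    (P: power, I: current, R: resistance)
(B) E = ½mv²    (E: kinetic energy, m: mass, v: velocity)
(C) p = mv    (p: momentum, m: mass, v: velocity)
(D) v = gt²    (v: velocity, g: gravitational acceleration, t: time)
(D) v = gt²

The equation (D) v = gt² is dimensionally incorrect.

LHS (v): [L T^-1]
RHS (gt²): [L] ✗

The dimensions do not match. The other three equations balance.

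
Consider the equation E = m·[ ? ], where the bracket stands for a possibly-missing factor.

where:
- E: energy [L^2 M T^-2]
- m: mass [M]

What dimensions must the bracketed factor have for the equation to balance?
[L^2 T^-2] — velocity squared (e.g. v²)

E has dimensions [L^2 M T^-2]; m has dimensions [M].
The bracketed factor must supply [L^2 M T^-2] / [M] = [L^2 T^-2].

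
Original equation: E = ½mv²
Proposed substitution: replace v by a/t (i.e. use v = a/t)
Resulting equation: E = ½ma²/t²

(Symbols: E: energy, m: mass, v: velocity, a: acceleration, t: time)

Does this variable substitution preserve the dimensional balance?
No

[v] = [L T^-1] and [a/t] = [L T^-3]. These differ, so the substitution replaces a quantity by one of different dimensions and the result E = ½ma²/t² has LHS [L^2 M T^-2] vs RHS [L^2 M T^-6] — inconsistent.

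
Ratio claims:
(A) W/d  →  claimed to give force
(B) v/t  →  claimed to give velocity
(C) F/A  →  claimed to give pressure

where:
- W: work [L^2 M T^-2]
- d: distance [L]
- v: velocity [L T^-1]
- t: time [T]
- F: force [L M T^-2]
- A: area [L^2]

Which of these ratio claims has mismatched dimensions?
(B) v/t does not give velocity

(A) W/d: [L M T^-2] = force [L M T^-2] ✓
(B) v/t: [L T^-2] ≠ velocity [L T^-1] ✗
(C) F/A: [L^-1 M T^-2] = pressure [L^-1 M T^-2] ✓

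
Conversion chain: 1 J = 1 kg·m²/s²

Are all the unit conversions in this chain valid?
The chain is correct (no errors).

Correct: Joule is defined as kg·m²/s²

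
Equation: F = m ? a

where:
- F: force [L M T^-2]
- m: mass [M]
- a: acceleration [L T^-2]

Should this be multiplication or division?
multiplication (×): F = m × a

F [L M T^-2]; m [M]; a [L T^-2].
m × a → [L M T^-2] ✓
m ÷ a → [L^-1 M T^2] ✗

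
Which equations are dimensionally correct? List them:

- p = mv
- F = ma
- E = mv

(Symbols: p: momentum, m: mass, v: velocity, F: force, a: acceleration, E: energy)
Dimensionally correct: p = mv, F = ma
Dimensionally incorrect: E = mv
Ordered (correct first, then incorrect): p = mv, F = ma, E = mv

- p = mv: LHS [L M T^-1], RHS [L M T^-1] → correct ✓
- F = ma: LHS [L M T^-2], RHS [L M T^-2] → correct ✓
- E = mv: LHS [L^2 M T^-2], RHS [L M T^-1] → incorrect ✗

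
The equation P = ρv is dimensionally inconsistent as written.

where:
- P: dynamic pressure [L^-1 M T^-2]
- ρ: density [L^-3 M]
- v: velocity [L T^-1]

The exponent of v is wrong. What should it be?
The exponent of v should be 2: P = ρv^2

The LHS P has dimensions [L^-1 M T^-2]; v has dimensions [L T^-1].
As written, the RHS ρv (exponent 1 on v) has dimensions [L^-2 M T^-1], which does not match.
With exponent 2, the RHS ρv^2 has dimensions [L^-1 M T^-2], matching the LHS.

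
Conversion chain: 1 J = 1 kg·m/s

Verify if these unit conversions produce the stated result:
The chain is incorrect (it contains an error).

Incorrect: Joule is kg·m²/s², not kg·m/s (that is momentum)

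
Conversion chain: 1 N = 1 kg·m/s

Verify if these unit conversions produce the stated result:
The chain is incorrect (it contains an error).

Incorrect: Newton is kg·m/s², not kg·m/s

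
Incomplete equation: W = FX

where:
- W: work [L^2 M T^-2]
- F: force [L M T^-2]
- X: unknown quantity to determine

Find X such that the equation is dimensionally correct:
X = d (distance), dimensions [L]

W has dimensions [L^2 M T^-2]; the rest of the RHS (F) has dimensions [L M T^-2].
So X must have dimensions [L] — X = d (distance).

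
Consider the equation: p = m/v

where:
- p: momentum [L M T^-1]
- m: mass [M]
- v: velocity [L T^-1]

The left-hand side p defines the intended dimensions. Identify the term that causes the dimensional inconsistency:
The right-hand side term m/v

p has dimensions [L M T^-1], but m/v has dimensions [L^-1 M T], so the term m/v is dimensionally wrong for p.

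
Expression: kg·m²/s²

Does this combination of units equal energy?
Yes

The expression kg·m²/s² has dimensions [L^2 M T^-2], which is exactly energy [L^2 M T^-2].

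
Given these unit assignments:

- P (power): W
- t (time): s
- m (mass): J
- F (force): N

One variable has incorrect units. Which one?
m

The variable m (mass) should have units kg, not J.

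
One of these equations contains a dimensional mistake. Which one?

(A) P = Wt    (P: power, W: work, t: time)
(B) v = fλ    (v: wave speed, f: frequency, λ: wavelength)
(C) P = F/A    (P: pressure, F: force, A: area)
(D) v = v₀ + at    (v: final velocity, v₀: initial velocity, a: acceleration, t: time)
(A) P = Wt

The equation (A) P = Wt is dimensionally incorrect.

LHS (P): [L^2 M T^-3]
RHS (Wt): [L^2 M T^-1] ✗

The dimensions do not match. The other three equations balance.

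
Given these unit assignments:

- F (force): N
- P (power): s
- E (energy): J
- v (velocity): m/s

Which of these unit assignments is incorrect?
P

The variable P (power) should have units W, not s.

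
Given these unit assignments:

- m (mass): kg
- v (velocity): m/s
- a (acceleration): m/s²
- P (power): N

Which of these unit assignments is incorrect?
P

The variable P (power) should have units W, not N.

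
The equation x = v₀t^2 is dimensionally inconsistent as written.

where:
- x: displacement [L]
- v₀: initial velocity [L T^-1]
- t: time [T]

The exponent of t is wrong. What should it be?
The exponent of t should be 1: x = v₀t

The LHS x has dimensions [L]; t has dimensions [T].
As written, the RHS v₀t^2 (exponent 2 on t) has dimensions [L T], which does not match.
With exponent 1, the RHS v₀t has dimensions [L], matching the LHS.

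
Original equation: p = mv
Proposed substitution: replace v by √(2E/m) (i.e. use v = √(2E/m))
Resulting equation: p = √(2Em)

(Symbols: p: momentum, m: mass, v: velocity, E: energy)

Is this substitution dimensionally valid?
Yes

[v] = [L T^-1] and [√(2E/m)] = [L T^-1]. These match, so the substitution replaces a quantity by one of the same dimensions and the result p = √(2Em) has LHS [L M T^-1] vs RHS [L M T^-1] — still consistent.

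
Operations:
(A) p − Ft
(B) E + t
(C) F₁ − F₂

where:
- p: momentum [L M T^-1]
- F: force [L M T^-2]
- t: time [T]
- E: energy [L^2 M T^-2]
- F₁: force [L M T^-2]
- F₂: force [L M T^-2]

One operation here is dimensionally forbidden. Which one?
(B) E + t

(A) p − Ft: p [L M T^-1] and Ft [L M T^-1] — same dimensions ✓
(B) E + t: E [L^2 M T^-2] and t [T] — different dimensions cannot be added/subtracted ✗
(C) F₁ − F₂: F₁ [L M T^-2] and F₂ [L M T^-2] — same dimensions ✓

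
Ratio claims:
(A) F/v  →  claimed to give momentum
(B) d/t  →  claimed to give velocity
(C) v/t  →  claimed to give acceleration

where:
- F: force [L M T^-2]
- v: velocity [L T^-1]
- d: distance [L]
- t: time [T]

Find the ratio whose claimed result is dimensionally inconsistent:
(A) F/v does not give momentum

(A) F/v: [M T^-1] ≠ momentum [L M T^-1] ✗
(B) d/t: [L T^-1] = velocity [L T^-1] ✓
(C) v/t: [L T^-2] = acceleration [L T^-2] ✓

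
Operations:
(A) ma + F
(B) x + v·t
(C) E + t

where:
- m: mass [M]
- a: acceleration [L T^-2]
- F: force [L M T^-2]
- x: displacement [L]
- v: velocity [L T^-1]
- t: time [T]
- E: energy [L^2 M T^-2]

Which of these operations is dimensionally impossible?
(C) E + t

(A) ma + F: ma [L M T^-2] and F [L M T^-2] — same dimensions ✓
(B) x + v·t: x [L] and v·t [L] — same dimensions ✓
(C) E + t: E [L^2 M T^-2] and t [T] — different dimensions cannot be added/subtracted ✗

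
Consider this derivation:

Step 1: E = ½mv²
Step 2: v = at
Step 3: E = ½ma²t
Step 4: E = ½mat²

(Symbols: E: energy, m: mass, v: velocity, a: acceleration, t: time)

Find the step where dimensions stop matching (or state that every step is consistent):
Step 3

Step 1: E = ½mv² → LHS [L^2 M T^-2], RHS [L^2 M T^-2] ✓
Step 2: v = at → LHS [L T^-1], RHS [L T^-1] ✓
Step 3: E = ½ma²t → LHS [L^2 M T^-2], RHS [L^2 M T^-3] ✗

The first dimensional inconsistency appears in step 3: E = ½ma²t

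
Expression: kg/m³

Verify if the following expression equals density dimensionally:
Yes

The expression kg/m³ has dimensions [L^-3 M], which is exactly density [L^-3 M].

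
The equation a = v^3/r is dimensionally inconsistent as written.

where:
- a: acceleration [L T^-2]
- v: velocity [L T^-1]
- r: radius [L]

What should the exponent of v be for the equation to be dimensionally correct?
The exponent of v should be 2: a = v^2/r

The LHS a has dimensions [L T^-2]; v has dimensions [L T^-1].
As written, the RHS v^3/r (exponent 3 on v) has dimensions [L^2 T^-3], which does not match.
With exponent 2, the RHS v^2/r has dimensions [L T^-2], matching the LHS.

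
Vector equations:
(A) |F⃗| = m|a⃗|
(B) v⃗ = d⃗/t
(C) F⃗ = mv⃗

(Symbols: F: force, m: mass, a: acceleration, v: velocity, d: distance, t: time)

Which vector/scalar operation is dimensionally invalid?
(C) F⃗ = mv⃗

(A) |F⃗| = m|a⃗|: LHS [L M T^-2], RHS [L M T^-2] ✓ — magnitudes of vectors are scalars
(B) v⃗ = d⃗/t: LHS [L T^-1], RHS [L T^-1] ✓ — displacement (vector) divided by time (scalar)
(C) F⃗ = mv⃗: LHS [L M T^-2], RHS [L M T^-1] ✗ — mass times velocity is momentum, not force; should be ma⃗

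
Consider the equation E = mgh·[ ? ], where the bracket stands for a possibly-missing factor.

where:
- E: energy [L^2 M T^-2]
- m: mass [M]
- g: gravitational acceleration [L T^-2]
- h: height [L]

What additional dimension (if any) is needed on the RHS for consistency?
Nothing is missing — the bracketed factor must be dimensionless.

E has dimensions [L^2 M T^-2] and mgh already has dimensions [L^2 M T^-2], so E = mgh is dimensionally complete.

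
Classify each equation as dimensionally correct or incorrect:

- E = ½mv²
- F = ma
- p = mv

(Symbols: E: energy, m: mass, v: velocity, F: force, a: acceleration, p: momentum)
Dimensionally correct: E = ½mv², F = ma, p = mv
Dimensionally incorrect: none
Ordered (correct first, then incorrect): E = ½mv², F = ma, p = mv

- E = ½mv²: LHS [L^2 M T^-2], RHS [L^2 M T^-2] → correct ✓
- F = ma: LHS [L M T^-2], RHS [L M T^-2] → correct ✓
- p = mv: LHS [L M T^-1], RHS [L M T^-1] → correct ✓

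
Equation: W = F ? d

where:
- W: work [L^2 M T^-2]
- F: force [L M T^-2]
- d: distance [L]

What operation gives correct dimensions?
multiplication (×): W = F × d

W [L^2 M T^-2]; F [L M T^-2]; d [L].
F × d → [L^2 M T^-2] ✓
F ÷ d → [M T^-2] ✗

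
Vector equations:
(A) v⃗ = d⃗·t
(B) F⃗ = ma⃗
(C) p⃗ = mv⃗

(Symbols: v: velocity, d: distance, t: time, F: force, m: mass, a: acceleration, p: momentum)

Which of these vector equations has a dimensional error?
(A) v⃗ = d⃗·t

(A) v⃗ = d⃗·t: LHS [L T^-1], RHS [L T] ✗ — velocity is displacement per time; should be d⃗/t
(B) F⃗ = ma⃗: LHS [L M T^-2], RHS [L M T^-2] ✓ — Force and acceleration are vectors, mass is a scalar
(C) p⃗ = mv⃗: LHS [L M T^-1], RHS [L M T^-1] ✓ — mass (scalar) times velocity (vector)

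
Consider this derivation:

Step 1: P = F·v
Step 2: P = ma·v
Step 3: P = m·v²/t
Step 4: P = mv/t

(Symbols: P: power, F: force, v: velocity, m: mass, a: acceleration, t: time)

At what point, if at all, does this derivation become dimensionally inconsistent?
Step 4

Step 1: P = F·v → LHS [L^2 M T^-3], RHS [L^2 M T^-3] ✓
Step 2: P = ma·v → LHS [L^2 M T^-3], RHS [L^2 M T^-3] ✓
Step 3: P = m·v²/t → LHS [L^2 M T^-3], RHS [L^2 M T^-3] ✓
Step 4: P = mv/t → LHS [L^2 M T^-3], RHS [L M T^-2] ✗

The first dimensional inconsistency appears in step 4: P = mv/t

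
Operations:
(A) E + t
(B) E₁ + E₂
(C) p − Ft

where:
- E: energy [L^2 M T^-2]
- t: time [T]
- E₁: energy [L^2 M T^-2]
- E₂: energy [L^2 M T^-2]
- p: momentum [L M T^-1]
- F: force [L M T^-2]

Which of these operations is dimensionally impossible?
(A) E + t

(A) E + t: E [L^2 M T^-2] and t [T] — different dimensions cannot be added/subtracted ✗
(B) E₁ + E₂: E₁ [L^2 M T^-2] and E₂ [L^2 M T^-2] — same dimensions ✓
(C) p − Ft: p [L M T^-1] and Ft [L M T^-1] — same dimensions ✓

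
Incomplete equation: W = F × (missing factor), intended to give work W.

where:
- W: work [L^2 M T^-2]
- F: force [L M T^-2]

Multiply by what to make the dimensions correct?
d (distance), dimensions [L]

W has dimensions [L^2 M T^-2] and F has dimensions [L M T^-2].
The missing factor must have dimensions [L^2 M T^-2] / [L M T^-2] = [L], i.e. distance (d).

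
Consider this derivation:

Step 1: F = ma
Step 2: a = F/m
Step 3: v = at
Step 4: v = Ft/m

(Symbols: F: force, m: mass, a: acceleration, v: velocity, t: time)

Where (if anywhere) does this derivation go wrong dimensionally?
No step introduces an error — all steps are dimensionally consistent.

Step 1: F = ma → LHS [L M T^-2], RHS [L M T^-2] ✓
Step 2: a = F/m → LHS [L T^-2], RHS [L T^-2] ✓
Step 3: v = at → LHS [L T^-1], RHS [L T^-1] ✓
Step 4: v = Ft/m → LHS [L T^-1], RHS [L T^-1] ✓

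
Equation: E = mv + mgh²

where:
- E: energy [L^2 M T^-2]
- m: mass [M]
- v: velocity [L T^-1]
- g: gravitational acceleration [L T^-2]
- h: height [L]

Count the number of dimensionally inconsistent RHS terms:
2

LHS E: [L^2 M T^-2]
- mv: [L M T^-1] ✗
- mgh²: [L^3 M T^-2] ✗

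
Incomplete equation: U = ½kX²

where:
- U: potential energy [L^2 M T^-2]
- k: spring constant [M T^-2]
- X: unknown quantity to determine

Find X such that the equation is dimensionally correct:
X = x (displacement), dimensions [L]

U has dimensions [L^2 M T^-2]; the rest of the RHS (½k) has dimensions [M T^-2].
So X² must have dimensions [L^2], i.e. X has dimensions [L] — X = x (displacement).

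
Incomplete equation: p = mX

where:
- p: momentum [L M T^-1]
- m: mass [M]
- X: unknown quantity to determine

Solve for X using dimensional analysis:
X = v (velocity), dimensions [L T^-1]

p has dimensions [L M T^-1]; the rest of the RHS (m) has dimensions [M].
So X must have dimensions [L T^-1] — X = v (velocity).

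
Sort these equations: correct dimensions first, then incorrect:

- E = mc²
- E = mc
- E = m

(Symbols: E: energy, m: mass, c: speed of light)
Dimensionally correct: E = mc²
Dimensionally incorrect: E = mc, E = m
Ordered (correct first, then incorrect): E = mc², E = mc, E = m

- E = mc²: LHS [L^2 M T^-2], RHS [L^2 M T^-2] → correct ✓
- E = mc: LHS [L^2 M T^-2], RHS [L M T^-1] → incorrect ✗
- E = m: LHS [L^2 M T^-2], RHS [M] → incorrect ✗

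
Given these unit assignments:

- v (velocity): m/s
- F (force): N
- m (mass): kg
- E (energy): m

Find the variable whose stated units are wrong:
E

The variable E (energy) should have units J, not m.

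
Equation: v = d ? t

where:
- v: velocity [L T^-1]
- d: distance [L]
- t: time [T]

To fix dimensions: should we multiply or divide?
division (÷): v = d ÷ t

v [L T^-1]; d [L]; t [T].
d × t → [L T] ✗
d ÷ t → [L T^-1] ✓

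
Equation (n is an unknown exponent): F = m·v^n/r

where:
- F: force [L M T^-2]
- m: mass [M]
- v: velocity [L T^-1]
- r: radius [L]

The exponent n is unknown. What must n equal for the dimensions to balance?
n = 2

F has dimensions [L M T^-2]; v has dimensions [L T^-1].
The rest of the RHS has dimensions [L^-1 M], so v^n must supply [L^2 T^-2].
With n = 2: m·v^2/r has dimensions [L M T^-2], matching the LHS ✓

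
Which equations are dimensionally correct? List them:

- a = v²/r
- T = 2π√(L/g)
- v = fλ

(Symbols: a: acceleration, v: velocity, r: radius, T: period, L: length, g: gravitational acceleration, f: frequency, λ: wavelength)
Dimensionally correct: a = v²/r, T = 2π√(L/g), v = fλ
Dimensionally incorrect: none
Ordered (correct first, then incorrect): a = v²/r, T = 2π√(L/g), v = fλ

- a = v²/r: LHS [L T^-2], RHS [L T^-2] → correct ✓
- T = 2π√(L/g): LHS [T], RHS [T] → correct ✓
- v = fλ: LHS [L T^-1], RHS [L T^-1] → correct ✓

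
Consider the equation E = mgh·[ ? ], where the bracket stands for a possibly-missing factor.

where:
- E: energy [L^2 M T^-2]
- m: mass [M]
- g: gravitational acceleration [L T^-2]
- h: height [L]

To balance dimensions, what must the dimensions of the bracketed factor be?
Nothing is missing — the bracketed factor must be dimensionless.

E has dimensions [L^2 M T^-2] and mgh already has dimensions [L^2 M T^-2], so E = mgh is dimensionally complete.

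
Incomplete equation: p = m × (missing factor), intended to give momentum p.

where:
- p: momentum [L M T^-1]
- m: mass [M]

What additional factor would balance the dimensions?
v (velocity), dimensions [L T^-1]

p has dimensions [L M T^-1] and m has dimensions [M].
The missing factor must have dimensions [L M T^-1] / [M] = [L T^-1], i.e. velocity (v).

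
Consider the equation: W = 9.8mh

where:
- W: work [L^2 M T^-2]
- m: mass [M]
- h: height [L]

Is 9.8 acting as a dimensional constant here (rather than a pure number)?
Yes

W has dimensions [L^2 M T^-2], while mh alone has dimensions [L M]. For the equation to balance, the factor 9.8 must carry dimensions [L T^-2] — it is a dimensional constant (a numerical value of a physical quantity with its units suppressed), not a pure number.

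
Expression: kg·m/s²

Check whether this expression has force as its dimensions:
Yes

The expression kg·m/s² has dimensions [L M T^-2], which is exactly force [L M T^-2].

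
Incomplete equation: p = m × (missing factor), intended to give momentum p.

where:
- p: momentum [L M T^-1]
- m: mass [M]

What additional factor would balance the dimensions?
v (velocity), dimensions [L T^-1]

p has dimensions [L M T^-1] and m has dimensions [M].
The missing factor must have dimensions [L M T^-1] / [M] = [L T^-1], i.e. velocity (v).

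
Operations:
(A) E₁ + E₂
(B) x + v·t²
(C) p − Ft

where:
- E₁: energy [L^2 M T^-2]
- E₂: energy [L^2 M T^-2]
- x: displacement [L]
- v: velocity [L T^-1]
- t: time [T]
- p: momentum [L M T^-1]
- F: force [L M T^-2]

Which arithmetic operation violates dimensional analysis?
(B) x + v·t²

(A) E₁ + E₂: E₁ [L^2 M T^-2] and E₂ [L^2 M T^-2] — same dimensions ✓
(B) x + v·t²: x [L] and v·t² [L T] — different dimensions cannot be added/subtracted ✗
(C) p − Ft: p [L M T^-1] and Ft [L M T^-1] — same dimensions ✓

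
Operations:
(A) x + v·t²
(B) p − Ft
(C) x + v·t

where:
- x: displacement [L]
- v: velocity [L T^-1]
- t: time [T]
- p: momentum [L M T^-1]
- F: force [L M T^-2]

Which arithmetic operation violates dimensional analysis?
(A) x + v·t²

(A) x + v·t²: x [L] and v·t² [L T] — different dimensions cannot be added/subtracted ✗
(B) p − Ft: p [L M T^-1] and Ft [L M T^-1] — same dimensions ✓
(C) x + v·t: x [L] and v·t [L] — same dimensions ✓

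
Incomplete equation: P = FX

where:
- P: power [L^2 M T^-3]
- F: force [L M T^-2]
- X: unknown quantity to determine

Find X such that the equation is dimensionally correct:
X = v (velocity), dimensions [L T^-1]

P has dimensions [L^2 M T^-3]; the rest of the RHS (F) has dimensions [L M T^-2].
So X must have dimensions [L T^-1] — X = v (velocity).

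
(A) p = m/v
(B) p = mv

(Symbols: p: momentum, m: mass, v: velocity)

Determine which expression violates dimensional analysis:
(A)

(A) p = m/v: LHS [L M T^-1], RHS [L^-1 M T] ✗
(B) p = mv: LHS [L M T^-1], RHS [L M T^-1] ✓

Expression (A) p = m/v is dimensionally incorrect.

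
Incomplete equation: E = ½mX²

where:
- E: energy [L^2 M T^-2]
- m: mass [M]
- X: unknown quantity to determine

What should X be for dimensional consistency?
X = v (velocity), dimensions [L T^-1]

E has dimensions [L^2 M T^-2]; the rest of the RHS (½m) has dimensions [M].
So X² must have dimensions [L^2 T^-2], i.e. X has dimensions [L T^-1] — X = v (velocity).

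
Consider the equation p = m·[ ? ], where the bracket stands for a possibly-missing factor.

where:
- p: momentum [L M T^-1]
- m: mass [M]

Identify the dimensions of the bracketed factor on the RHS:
[L T^-1] — velocity (e.g. v)

p has dimensions [L M T^-1]; m has dimensions [M].
The bracketed factor must supply [L M T^-1] / [M] = [L T^-1].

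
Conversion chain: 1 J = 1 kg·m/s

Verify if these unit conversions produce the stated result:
The chain is incorrect (it contains an error).

Incorrect: Joule is kg·m²/s², not kg·m/s (that is momentum)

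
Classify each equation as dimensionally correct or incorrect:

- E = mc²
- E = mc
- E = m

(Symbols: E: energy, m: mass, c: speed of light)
Dimensionally correct: E = mc²
Dimensionally incorrect: E = mc, E = m
Ordered (correct first, then incorrect): E = mc², E = mc, E = m

- E = mc²: LHS [L^2 M T^-2], RHS [L^2 M T^-2] → correct ✓
- E = mc: LHS [L^2 M T^-2], RHS [L M T^-1] → incorrect ✗
- E = m: LHS [L^2 M T^-2], RHS [M] → incorrect ✗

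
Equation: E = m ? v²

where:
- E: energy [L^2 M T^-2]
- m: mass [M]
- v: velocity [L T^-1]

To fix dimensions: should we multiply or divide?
multiplication (×): E = m × v²

E [L^2 M T^-2]; m [M]; v² [L^2 T^-2].
m × v² → [L^2 M T^-2] ✓
m ÷ v² → [L^-2 M T^2] ✗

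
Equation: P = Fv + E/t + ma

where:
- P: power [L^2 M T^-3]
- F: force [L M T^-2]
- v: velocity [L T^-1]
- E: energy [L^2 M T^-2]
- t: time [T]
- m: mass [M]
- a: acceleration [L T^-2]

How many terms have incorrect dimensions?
1

LHS P: [L^2 M T^-3]
- Fv: [L^2 M T^-3] ✓
- E/t: [L^2 M T^-3] ✓
- ma: [L M T^-2] ✗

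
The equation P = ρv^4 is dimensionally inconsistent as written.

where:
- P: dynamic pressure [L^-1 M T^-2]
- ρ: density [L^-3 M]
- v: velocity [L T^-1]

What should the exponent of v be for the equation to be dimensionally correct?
The exponent of v should be 2: P = ρv^2

The LHS P has dimensions [L^-1 M T^-2]; v has dimensions [L T^-1].
As written, the RHS ρv^4 (exponent 4 on v) has dimensions [L M T^-4], which does not match.
With exponent 2, the RHS ρv^2 has dimensions [L^-1 M T^-2], matching the LHS.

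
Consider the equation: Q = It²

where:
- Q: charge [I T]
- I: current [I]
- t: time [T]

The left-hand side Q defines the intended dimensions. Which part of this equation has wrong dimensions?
The right-hand side term It²

Q has dimensions [I T], but It² has dimensions [I T^2], so the term It² is dimensionally wrong for Q.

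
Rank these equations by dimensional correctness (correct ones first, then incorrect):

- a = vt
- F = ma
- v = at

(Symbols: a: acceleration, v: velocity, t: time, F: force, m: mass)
Dimensionally correct: F = ma, v = at
Dimensionally incorrect: a = vt
Ordered (correct first, then incorrect): F = ma, v = at, a = vt

- a = vt: LHS [L T^-2], RHS [L] → incorrect ✗
- F = ma: LHS [L M T^-2], RHS [L M T^-2] → correct ✓
- v = at: LHS [L T^-1], RHS [L T^-1] → correct ✓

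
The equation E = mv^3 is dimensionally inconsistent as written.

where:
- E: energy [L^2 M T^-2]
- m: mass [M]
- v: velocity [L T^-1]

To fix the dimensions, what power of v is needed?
The exponent of v should be 2: E = mv^2

The LHS E has dimensions [L^2 M T^-2]; v has dimensions [L T^-1].
As written, the RHS mv^3 (exponent 3 on v) has dimensions [L^3 M T^-3], which does not match.
With exponent 2, the RHS mv^2 has dimensions [L^2 M T^-2], matching the LHS.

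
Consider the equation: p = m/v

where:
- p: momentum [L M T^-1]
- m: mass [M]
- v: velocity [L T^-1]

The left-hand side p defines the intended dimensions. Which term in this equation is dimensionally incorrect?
The right-hand side term m/v

p has dimensions [L M T^-1], but m/v has dimensions [L^-1 M T], so the term m/v is dimensionally wrong for p.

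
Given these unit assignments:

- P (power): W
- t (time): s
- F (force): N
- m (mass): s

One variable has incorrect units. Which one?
m

The variable m (mass) should have units kg, not s.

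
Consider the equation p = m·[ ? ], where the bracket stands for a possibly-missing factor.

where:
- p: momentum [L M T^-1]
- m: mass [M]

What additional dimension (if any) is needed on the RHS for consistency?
[L T^-1] — velocity (e.g. v)

p has dimensions [L M T^-1]; m has dimensions [M].
The bracketed factor must supply [L M T^-1] / [M] = [L T^-1].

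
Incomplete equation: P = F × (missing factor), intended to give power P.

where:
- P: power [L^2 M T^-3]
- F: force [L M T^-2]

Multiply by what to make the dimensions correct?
v (velocity), dimensions [L T^-1]

P has dimensions [L^2 M T^-3] and F has dimensions [L M T^-2].
The missing factor must have dimensions [L^2 M T^-3] / [L M T^-2] = [L T^-1], i.e. velocity (v).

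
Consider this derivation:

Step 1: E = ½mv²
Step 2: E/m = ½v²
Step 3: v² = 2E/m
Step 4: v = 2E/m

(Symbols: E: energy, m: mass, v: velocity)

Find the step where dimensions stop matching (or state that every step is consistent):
Step 4

Step 1: E = ½mv² → LHS [L^2 M T^-2], RHS [L^2 M T^-2] ✓
Step 2: E/m = ½v² → LHS [L^2 T^-2], RHS [L^2 T^-2] ✓
Step 3: v² = 2E/m → LHS [L^2 T^-2], RHS [L^2 T^-2] ✓
Step 4: v = 2E/m → LHS [L T^-1], RHS [L^2 T^-2] ✗

The first dimensional inconsistency appears in step 4: v = 2E/m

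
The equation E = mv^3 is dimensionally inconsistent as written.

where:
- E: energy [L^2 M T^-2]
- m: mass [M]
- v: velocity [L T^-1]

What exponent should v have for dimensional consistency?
The exponent of v should be 2: E = mv^2

The LHS E has dimensions [L^2 M T^-2]; v has dimensions [L T^-1].
As written, the RHS mv^3 (exponent 3 on v) has dimensions [L^3 M T^-3], which does not match.
With exponent 2, the RHS mv^2 has dimensions [L^2 M T^-2], matching the LHS.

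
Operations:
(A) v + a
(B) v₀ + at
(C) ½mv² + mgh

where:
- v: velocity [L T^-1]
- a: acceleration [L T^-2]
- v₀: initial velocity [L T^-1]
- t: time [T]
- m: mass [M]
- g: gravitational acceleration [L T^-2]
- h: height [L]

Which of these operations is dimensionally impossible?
(A) v + a

(A) v + a: v [L T^-1] and a [L T^-2] — different dimensions cannot be added/subtracted ✗
(B) v₀ + at: v₀ [L T^-1] and at [L T^-1] — same dimensions ✓
(C) ½mv² + mgh: ½mv² [L^2 M T^-2] and mgh [L^2 M T^-2] — same dimensions ✓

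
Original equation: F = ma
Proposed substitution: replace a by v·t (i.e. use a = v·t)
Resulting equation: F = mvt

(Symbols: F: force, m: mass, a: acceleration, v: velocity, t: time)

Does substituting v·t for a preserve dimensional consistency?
No

[a] = [L T^-2] and [v·t] = [L]. These differ, so the substitution replaces a quantity by one of different dimensions and the result F = mvt has LHS [L M T^-2] vs RHS [L M] — inconsistent.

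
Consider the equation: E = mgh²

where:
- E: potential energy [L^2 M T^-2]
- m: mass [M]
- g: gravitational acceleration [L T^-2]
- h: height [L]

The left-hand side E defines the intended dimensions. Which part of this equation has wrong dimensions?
The right-hand side term mgh²

E has dimensions [L^2 M T^-2], but mgh² has dimensions [L^3 M T^-2], so the term mgh² is dimensionally wrong for E.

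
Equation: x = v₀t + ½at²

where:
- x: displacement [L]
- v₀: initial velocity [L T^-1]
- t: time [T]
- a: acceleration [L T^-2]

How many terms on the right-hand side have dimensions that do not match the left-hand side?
0

LHS x: [L]
- v₀t: [L] ✓
- ½at²: [L] ✓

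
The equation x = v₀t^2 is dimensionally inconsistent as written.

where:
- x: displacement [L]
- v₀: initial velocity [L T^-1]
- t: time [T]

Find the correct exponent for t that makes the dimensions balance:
The exponent of t should be 1: x = v₀t

The LHS x has dimensions [L]; t has dimensions [T].
As written, the RHS v₀t^2 (exponent 2 on t) has dimensions [L T], which does not match.
With exponent 1, the RHS v₀t has dimensions [L], matching the LHS.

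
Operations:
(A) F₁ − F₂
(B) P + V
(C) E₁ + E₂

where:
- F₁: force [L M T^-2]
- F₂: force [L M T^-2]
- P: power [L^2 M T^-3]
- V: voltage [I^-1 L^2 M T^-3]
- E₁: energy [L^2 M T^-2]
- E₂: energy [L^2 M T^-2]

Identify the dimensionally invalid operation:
(B) P + V

(A) F₁ − F₂: F₁ [L M T^-2] and F₂ [L M T^-2] — same dimensions ✓
(B) P + V: P [L^2 M T^-3] and V [I^-1 L^2 M T^-3] — different dimensions cannot be added/subtracted ✗
(C) E₁ + E₂: E₁ [L^2 M T^-2] and E₂ [L^2 M T^-2] — same dimensions ✓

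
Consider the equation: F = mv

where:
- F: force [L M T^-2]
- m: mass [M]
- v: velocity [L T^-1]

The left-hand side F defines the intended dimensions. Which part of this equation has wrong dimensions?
The right-hand side term mv

F has dimensions [L M T^-2], but mv has dimensions [L M T^-1], so the term mv is dimensionally wrong for F.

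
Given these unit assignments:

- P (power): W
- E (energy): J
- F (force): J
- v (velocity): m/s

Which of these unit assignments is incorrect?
F

The variable F (force) should have units N, not J.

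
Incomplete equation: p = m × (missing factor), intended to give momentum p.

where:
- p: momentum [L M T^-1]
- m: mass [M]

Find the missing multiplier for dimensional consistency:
v (velocity), dimensions [L T^-1]

p has dimensions [L M T^-1] and m has dimensions [M].
The missing factor must have dimensions [L M T^-1] / [M] = [L T^-1], i.e. velocity (v).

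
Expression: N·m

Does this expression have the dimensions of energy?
Yes

The expression N·m has dimensions [L^2 M T^-2], which is exactly energy [L^2 M T^-2].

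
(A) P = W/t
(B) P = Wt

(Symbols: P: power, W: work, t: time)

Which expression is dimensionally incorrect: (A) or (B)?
(B)

(A) P = W/t: LHS [L^2 M T^-3], RHS [L^2 M T^-3] ✓
(B) P = Wt: LHS [L^2 M T^-3], RHS [L^2 M T^-1] ✗

Expression (B) P = Wt is dimensionally incorrect.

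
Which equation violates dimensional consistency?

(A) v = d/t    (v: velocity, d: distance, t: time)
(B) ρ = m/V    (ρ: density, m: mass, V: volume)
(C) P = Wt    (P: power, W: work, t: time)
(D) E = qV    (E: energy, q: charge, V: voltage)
(C) P = Wt

The equation (C) P = Wt is dimensionally incorrect.

LHS (P): [L^2 M T^-3]
RHS (Wt): [L^2 M T^-1] ✗

The dimensions do not match. The other three equations balance.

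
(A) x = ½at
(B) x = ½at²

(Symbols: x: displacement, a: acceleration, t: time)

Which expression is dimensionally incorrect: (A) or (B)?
(A)

(A) x = ½at: LHS [L], RHS [L T^-1] ✗
(B) x = ½at²: LHS [L], RHS [L] ✓

Expression (A) x = ½at is dimensionally incorrect.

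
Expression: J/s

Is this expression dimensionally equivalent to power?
Yes

The expression J/s has dimensions [L^2 M T^-3], which is exactly power [L^2 M T^-3].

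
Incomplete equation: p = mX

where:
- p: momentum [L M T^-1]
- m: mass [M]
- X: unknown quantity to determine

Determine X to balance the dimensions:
X = v (velocity), dimensions [L T^-1]

p has dimensions [L M T^-1]; the rest of the RHS (m) has dimensions [M].
So X must have dimensions [L T^-1] — X = v (velocity).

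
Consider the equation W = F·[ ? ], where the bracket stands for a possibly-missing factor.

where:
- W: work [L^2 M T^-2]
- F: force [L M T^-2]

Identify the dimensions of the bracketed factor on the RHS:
[L] — length (e.g. a distance d)

W has dimensions [L^2 M T^-2]; F has dimensions [L M T^-2].
The bracketed factor must supply [L^2 M T^-2] / [L M T^-2] = [L].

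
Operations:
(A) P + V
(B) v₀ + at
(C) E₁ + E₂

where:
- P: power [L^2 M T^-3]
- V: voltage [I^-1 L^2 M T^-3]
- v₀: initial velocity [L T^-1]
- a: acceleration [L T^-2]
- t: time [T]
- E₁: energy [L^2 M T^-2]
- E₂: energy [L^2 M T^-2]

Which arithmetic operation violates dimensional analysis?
(A) P + V

(A) P + V: P [L^2 M T^-3] and V [I^-1 L^2 M T^-3] — different dimensions cannot be added/subtracted ✗
(B) v₀ + at: v₀ [L T^-1] and at [L T^-1] — same dimensions ✓
(C) E₁ + E₂: E₁ [L^2 M T^-2] and E₂ [L^2 M T^-2] — same dimensions ✓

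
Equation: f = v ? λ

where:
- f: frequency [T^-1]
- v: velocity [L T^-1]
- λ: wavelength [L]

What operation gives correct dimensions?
division (÷): f = v ÷ λ

f [T^-1]; v [L T^-1]; λ [L].
v × λ → [L^2 T^-1] ✗
v ÷ λ → [T^-1] ✓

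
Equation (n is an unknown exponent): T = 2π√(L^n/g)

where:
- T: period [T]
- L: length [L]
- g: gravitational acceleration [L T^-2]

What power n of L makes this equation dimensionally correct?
n = 1

T has dimensions [T]; L has dimensions [L].
With n = 1: 2π√(L^1/g) has dimensions [T], matching the LHS ✓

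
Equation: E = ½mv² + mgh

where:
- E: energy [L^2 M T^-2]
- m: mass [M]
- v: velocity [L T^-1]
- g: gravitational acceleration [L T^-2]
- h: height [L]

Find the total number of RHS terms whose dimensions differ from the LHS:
0

LHS E: [L^2 M T^-2]
- ½mv²: [L^2 M T^-2] ✓
- mgh: [L^2 M T^-2] ✓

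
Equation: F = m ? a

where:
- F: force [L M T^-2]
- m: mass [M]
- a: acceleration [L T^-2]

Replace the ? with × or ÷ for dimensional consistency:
multiplication (×): F = m × a

F [L M T^-2]; m [M]; a [L T^-2].
m × a → [L M T^-2] ✓
m ÷ a → [L^-1 M T^2] ✗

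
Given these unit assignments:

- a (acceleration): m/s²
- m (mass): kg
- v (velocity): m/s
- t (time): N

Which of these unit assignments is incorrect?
t

The variable t (time) should have units s, not N.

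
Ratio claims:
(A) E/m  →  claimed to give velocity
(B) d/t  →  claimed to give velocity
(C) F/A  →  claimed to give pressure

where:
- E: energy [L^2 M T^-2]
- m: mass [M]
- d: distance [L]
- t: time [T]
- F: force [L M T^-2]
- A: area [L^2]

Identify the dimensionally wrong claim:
(A) E/m does not give velocity

(A) E/m: [L^2 T^-2] ≠ velocity [L T^-1] ✗
(B) d/t: [L T^-1] = velocity [L T^-1] ✓
(C) F/A: [L^-1 M T^-2] = pressure [L^-1 M T^-2] ✓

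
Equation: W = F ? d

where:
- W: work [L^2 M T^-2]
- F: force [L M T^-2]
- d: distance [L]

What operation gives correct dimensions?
multiplication (×): W = F × d

W [L^2 M T^-2]; F [L M T^-2]; d [L].
F × d → [L^2 M T^-2] ✓
F ÷ d → [M T^-2] ✗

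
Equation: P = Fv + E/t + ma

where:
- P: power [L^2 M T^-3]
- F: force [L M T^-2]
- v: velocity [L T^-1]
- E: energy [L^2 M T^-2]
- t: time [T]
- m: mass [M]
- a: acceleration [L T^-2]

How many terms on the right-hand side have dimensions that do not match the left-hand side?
1

LHS P: [L^2 M T^-3]
- Fv: [L^2 M T^-3] ✓
- E/t: [L^2 M T^-3] ✓
- ma: [L M T^-2] ✗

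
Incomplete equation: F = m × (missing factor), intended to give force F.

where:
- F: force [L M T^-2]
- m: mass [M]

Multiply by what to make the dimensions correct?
a (acceleration), dimensions [L T^-2]

F has dimensions [L M T^-2] and m has dimensions [M].
The missing factor must have dimensions [L M T^-2] / [M] = [L T^-2], i.e. acceleration (a).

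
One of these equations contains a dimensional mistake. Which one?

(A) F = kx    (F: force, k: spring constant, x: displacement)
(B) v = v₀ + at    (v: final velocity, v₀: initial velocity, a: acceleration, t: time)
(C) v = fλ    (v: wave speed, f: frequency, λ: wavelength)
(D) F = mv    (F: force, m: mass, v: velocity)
(D) F = mv

The equation (D) F = mv is dimensionally incorrect.

LHS (F): [L M T^-2]
RHS (mv): [L M T^-1] ✗

The dimensions do not match. The other three equations balance.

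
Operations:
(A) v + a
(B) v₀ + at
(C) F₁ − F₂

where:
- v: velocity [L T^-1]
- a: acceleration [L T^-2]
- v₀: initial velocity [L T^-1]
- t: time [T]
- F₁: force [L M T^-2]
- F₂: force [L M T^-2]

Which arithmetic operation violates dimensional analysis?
(A) v + a

(A) v + a: v [L T^-1] and a [L T^-2] — different dimensions cannot be added/subtracted ✗
(B) v₀ + at: v₀ [L T^-1] and at [L T^-1] — same dimensions ✓
(C) F₁ − F₂: F₁ [L M T^-2] and F₂ [L M T^-2] — same dimensions ✓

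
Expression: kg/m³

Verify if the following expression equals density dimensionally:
Yes

The expression kg/m³ has dimensions [L^-3 M], which is exactly density [L^-3 M].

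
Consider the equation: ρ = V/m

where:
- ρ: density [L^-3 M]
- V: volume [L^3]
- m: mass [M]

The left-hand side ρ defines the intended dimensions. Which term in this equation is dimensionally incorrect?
The right-hand side term V/m

ρ has dimensions [L^-3 M], but V/m has dimensions [L^3 M^-1], so the term V/m is dimensionally wrong for ρ.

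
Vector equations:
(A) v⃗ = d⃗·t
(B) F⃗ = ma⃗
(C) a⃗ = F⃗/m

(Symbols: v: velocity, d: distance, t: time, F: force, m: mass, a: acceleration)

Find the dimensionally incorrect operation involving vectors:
(A) v⃗ = d⃗·t

(A) v⃗ = d⃗·t: LHS [L T^-1], RHS [L T] ✗ — velocity is displacement per time; should be d⃗/t
(B) F⃗ = ma⃗: LHS [L M T^-2], RHS [L M T^-2] ✓ — Force and acceleration are vectors, mass is a scalar
(C) a⃗ = F⃗/m: LHS [L T^-2], RHS [L T^-2] ✓ — force (vector) divided by mass (scalar)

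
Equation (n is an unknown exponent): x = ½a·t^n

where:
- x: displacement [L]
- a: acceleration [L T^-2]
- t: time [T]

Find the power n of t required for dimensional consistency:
n = 2

x has dimensions [L]; t has dimensions [T].
The rest of the RHS has dimensions [L T^-2], so t^n must supply [T^2].
With n = 2: ½a·t^2 has dimensions [L], matching the LHS ✓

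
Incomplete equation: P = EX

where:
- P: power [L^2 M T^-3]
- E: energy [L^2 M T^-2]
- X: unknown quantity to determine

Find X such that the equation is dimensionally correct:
X = f (inverse time / frequency (1/t)), dimensions [T^-1]

P has dimensions [L^2 M T^-3]; the rest of the RHS (E) has dimensions [L^2 M T^-2].
So X must have dimensions [T^-1] — X = f (inverse time / frequency (1/t)).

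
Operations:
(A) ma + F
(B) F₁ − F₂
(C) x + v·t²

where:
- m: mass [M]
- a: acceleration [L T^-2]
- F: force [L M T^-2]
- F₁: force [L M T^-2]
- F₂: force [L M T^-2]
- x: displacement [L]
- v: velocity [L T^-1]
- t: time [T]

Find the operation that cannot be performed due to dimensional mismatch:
(C) x + v·t²

(A) ma + F: ma [L M T^-2] and F [L M T^-2] — same dimensions ✓
(B) F₁ − F₂: F₁ [L M T^-2] and F₂ [L M T^-2] — same dimensions ✓
(C) x + v·t²: x [L] and v·t² [L T] — different dimensions cannot be added/subtracted ✗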